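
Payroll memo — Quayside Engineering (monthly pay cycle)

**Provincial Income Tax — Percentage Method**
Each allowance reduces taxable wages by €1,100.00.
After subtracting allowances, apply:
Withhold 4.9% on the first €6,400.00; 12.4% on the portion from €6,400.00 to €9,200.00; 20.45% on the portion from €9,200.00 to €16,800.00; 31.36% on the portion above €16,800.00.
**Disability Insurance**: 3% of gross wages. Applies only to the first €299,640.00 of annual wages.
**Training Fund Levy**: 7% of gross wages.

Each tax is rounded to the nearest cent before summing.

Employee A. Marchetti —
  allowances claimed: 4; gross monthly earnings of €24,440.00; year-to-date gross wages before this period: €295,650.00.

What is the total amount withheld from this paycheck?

Provincial Income Tax: taxable = €24,440.00 − 4×€1,100.00 = €20,040.00
  €2,215.00 + 31.36% × (€20,040.00 − €16,800.00) = €2,215.00 + 31.36% × €3,240.00 = €3,231.06
Disability Insurance: cap €299,640.00 − YTD €295,650.00 = €3,990.00 subject; 3% × €3,990.00 = €119.70
Training Fund Levy: 7% × €24,440.00 = €1,710.80
Total: €3,231.06 + €119.70 + €1,710.80 = €5,061.56

€5,061.56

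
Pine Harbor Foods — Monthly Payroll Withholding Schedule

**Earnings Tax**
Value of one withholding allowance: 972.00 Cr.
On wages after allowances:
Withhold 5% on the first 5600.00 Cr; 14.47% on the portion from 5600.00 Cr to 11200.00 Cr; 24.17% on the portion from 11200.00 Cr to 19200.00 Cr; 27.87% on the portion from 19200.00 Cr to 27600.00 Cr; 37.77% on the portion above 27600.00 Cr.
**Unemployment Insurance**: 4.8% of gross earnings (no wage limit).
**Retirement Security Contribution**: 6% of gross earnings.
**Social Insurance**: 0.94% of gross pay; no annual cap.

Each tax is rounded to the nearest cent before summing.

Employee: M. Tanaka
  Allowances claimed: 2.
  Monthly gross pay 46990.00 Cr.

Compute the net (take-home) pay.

29519.02 Cr

Earnings Tax: taxable = 46990.00 Cr − 2×972.00 Cr = 45046.00 Cr
  5365.00 Cr + 37.77% × (45046.00 Cr − 27600.00 Cr) = 5365.00 Cr + 37.77% × 17446.00 Cr = 11954.35 Cr
Unemployment Insurance: 4.8% × 46990.00 Cr = 2255.52 Cr
Retirement Security Contribution: 6% × 46990.00 Cr = 2819.40 Cr
Social Insurance: 0.94% × 46990.00 Cr = 441.71 Cr
Total withheld: 11954.35 Cr + 2255.52 Cr + 2819.40 Cr + 441.71 Cr = 17470.98 Cr
Net pay: 46990.00 Cr − 17470.98 Cr = 29519.02 Cr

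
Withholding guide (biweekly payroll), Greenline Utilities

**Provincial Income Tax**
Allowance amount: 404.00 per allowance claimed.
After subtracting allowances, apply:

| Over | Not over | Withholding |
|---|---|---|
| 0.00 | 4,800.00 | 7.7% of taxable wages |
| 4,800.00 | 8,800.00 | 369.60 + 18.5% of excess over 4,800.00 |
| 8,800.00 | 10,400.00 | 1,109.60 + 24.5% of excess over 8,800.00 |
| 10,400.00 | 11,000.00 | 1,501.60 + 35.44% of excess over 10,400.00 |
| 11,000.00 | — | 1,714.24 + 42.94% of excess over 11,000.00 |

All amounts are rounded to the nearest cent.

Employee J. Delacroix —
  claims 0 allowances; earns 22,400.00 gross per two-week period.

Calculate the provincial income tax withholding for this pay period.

Provincial Income Tax: taxable = 22,400.00
  1,714.24 + 42.94% × (22,400.00 − 11,000.00) = 1,714.24 + 42.94% × 11,400.00 = 6,609.40

6,609.40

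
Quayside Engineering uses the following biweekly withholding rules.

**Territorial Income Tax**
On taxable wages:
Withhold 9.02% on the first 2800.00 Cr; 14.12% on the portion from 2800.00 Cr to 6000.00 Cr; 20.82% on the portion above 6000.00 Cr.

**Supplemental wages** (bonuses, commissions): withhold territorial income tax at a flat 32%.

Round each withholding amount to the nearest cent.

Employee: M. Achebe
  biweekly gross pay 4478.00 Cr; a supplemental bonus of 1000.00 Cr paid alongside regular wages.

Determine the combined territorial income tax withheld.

809.49 Cr

Territorial Income Tax: taxable = 4478.00 Cr
  252.56 Cr + 14.12% × (4478.00 Cr − 2800.00 Cr) = 252.56 Cr + 14.12% × 1678.00 Cr = 489.49 Cr
Supplemental (32% flat on bonus): 32% × 1000.00 Cr = 320.00 Cr
Total territorial income tax: 489.49 Cr + 320.00 Cr = 809.49 Cr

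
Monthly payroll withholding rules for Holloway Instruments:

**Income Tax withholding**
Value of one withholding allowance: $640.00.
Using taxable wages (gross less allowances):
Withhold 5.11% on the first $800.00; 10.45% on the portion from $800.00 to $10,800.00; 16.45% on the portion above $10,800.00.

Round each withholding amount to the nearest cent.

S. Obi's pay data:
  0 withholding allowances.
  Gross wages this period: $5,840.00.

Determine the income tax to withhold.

$567.56

Income Tax: taxable = $5,840.00
  $40.88 + 10.45% × ($5,840.00 − $800.00) = $40.88 + 10.45% × $5,040.00 = $567.56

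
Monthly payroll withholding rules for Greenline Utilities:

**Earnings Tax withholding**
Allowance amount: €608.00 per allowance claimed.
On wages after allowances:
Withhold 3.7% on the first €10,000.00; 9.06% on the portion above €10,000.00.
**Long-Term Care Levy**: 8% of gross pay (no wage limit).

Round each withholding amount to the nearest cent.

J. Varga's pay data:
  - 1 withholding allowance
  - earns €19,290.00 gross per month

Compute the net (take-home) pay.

€16,590.21

Earnings Tax: taxable = €19,290.00 − 1×€608.00 = €18,682.00
  €370.00 + 9.06% × (€18,682.00 − €10,000.00) = €370.00 + 9.06% × €8,682.00 = €1,156.59
Long-Term Care Levy: 8% × €19,290.00 = €1,543.20
Total withheld: €1,156.59 + €1,543.20 = €2,699.79
Net pay: €19,290.00 − €2,699.79 = €16,590.21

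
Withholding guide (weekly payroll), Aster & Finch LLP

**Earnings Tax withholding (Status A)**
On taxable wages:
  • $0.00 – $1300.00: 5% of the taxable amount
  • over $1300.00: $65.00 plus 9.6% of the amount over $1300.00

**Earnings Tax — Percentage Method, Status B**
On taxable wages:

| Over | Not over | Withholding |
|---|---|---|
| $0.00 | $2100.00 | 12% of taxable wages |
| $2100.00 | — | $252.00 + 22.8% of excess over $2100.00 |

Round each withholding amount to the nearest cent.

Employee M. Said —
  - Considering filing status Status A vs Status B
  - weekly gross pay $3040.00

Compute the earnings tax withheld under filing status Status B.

$466.32

Earnings Tax (Status B): taxable = $3040.00
  $252.00 + 22.8% × ($3040.00 − $2100.00) = $252.00 + 22.8% × $940.00 = $466.32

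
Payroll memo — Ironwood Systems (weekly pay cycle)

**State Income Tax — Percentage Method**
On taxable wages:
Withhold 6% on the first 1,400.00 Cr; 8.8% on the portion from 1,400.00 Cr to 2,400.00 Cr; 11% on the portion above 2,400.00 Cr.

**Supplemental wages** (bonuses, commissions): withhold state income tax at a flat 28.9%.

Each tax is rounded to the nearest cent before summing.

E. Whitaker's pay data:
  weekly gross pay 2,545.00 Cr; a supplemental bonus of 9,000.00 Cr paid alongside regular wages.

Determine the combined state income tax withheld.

State Income Tax: taxable = 2,545.00 Cr
  172.00 Cr + 11% × (2,545.00 Cr − 2,400.00 Cr) = 172.00 Cr + 11% × 145.00 Cr = 187.95 Cr
Supplemental (28.9% flat on bonus): 28.9% × 9,000.00 Cr = 2,601.00 Cr
Total state income tax: 187.95 Cr + 2,601.00 Cr = 2,788.95 Cr

2,788.95 Cr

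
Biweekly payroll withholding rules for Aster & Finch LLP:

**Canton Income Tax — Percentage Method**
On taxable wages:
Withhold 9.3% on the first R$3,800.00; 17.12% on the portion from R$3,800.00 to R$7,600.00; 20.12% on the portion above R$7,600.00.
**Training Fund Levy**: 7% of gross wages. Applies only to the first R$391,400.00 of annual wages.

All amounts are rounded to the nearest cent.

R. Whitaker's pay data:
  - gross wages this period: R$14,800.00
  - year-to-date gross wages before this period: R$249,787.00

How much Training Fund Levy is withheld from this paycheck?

Training Fund Levy: 7% × R$14,800.00 = R$1,036.00

R$1,036.00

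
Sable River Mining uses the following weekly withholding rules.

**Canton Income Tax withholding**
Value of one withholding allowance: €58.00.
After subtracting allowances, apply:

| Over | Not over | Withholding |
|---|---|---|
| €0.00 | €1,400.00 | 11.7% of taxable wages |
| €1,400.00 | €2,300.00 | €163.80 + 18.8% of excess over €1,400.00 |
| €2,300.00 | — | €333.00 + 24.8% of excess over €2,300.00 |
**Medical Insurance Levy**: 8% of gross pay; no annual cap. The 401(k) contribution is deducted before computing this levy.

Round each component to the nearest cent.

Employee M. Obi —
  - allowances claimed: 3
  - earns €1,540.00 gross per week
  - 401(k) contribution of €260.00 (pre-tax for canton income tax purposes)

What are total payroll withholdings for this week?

€231.80

Canton Income Tax: taxable = €1,540.00 − €260.00 − 3×€58.00 = €1,106.00
  11.7% × €1,106.00 = €129.40
Medical Insurance Levy: 8% × €1,280.00 = €102.40
Total: €129.40 + €102.40 = €231.80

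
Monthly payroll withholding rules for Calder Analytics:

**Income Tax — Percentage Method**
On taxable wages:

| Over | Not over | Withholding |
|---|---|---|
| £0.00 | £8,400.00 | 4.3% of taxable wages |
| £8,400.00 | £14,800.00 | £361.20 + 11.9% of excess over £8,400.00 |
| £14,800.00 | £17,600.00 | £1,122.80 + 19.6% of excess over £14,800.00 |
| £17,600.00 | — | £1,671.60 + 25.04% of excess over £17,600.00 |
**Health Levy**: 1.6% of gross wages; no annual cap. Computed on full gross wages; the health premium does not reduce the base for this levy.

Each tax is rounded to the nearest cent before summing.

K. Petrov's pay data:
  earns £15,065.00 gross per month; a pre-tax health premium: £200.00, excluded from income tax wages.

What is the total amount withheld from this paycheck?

Income Tax: taxable = £15,065.00 − £200.00 = £14,865.00
  £1,122.80 + 19.6% × (£14,865.00 − £14,800.00) = £1,122.80 + 19.6% × £65.00 = £1,135.54
Health Levy: 1.6% × £15,065.00 = £241.04
Total: £1,135.54 + £241.04 = £1,376.58

£1,376.58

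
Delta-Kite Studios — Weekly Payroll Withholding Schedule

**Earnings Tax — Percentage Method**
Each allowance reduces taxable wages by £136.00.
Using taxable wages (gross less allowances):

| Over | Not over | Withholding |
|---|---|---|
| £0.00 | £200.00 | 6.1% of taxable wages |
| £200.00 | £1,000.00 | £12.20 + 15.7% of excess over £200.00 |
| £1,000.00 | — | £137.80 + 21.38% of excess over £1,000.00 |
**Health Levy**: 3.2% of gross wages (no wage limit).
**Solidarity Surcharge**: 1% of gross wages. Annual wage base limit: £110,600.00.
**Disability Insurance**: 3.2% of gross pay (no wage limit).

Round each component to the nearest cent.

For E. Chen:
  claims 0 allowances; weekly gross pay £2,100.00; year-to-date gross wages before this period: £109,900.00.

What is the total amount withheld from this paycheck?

£514.38

Earnings Tax: taxable = £2,100.00
  £137.80 + 21.38% × (£2,100.00 − £1,000.00) = £137.80 + 21.38% × £1,100.00 = £372.98
Health Levy: 3.2% × £2,100.00 = £67.20
Solidarity Surcharge: cap £110,600.00 − YTD £109,900.00 = £700.00 subject; 1% × £700.00 = £7.00
Disability Insurance: 3.2% × £2,100.00 = £67.20
Total: £372.98 + £67.20 + £7.00 + £67.20 = £514.38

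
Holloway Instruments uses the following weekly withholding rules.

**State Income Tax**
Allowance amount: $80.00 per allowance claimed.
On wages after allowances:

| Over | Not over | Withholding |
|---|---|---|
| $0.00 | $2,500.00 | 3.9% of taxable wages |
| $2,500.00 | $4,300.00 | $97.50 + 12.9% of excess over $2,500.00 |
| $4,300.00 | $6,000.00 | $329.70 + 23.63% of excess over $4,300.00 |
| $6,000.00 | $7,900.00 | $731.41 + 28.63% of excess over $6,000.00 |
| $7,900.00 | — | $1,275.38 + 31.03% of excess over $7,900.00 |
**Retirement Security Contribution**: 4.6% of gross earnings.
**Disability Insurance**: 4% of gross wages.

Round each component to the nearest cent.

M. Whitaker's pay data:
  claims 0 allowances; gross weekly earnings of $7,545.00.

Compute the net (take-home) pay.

State Income Tax: taxable = $7,545.00
  $731.41 + 28.63% × ($7,545.00 − $6,000.00) = $731.41 + 28.63% × $1,545.00 = $1,173.74
Retirement Security Contribution: 4.6% × $7,545.00 = $347.07
Disability Insurance: 4% × $7,545.00 = $301.80
Total withheld: $1,173.74 + $347.07 + $301.80 = $1,822.61
Net pay: $7,545.00 − $1,822.61 = $5,722.39

$5,722.39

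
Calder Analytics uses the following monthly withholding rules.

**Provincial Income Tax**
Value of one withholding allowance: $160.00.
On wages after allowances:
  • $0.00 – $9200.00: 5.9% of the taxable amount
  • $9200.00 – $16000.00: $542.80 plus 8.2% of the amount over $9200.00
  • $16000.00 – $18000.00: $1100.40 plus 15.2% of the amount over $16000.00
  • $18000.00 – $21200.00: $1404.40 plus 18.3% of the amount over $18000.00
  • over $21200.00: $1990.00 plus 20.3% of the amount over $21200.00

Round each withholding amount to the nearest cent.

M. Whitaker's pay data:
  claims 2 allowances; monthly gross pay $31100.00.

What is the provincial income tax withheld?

Provincial Income Tax: taxable = $31100.00 − 2×$160.00 = $30780.00
  $1990.00 + 20.3% × ($30780.00 − $21200.00) = $1990.00 + 20.3% × $9580.00 = $3934.74

$3934.74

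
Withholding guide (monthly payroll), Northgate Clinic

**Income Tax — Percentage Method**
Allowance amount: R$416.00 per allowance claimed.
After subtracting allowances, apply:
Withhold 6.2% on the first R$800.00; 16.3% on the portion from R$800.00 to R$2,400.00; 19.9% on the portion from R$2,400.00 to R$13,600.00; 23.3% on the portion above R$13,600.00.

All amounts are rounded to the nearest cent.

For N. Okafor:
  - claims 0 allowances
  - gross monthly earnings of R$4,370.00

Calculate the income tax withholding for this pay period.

R$702.43

Income Tax: taxable = R$4,370.00
  R$310.40 + 19.9% × (R$4,370.00 − R$2,400.00) = R$310.40 + 19.9% × R$1,970.00 = R$702.43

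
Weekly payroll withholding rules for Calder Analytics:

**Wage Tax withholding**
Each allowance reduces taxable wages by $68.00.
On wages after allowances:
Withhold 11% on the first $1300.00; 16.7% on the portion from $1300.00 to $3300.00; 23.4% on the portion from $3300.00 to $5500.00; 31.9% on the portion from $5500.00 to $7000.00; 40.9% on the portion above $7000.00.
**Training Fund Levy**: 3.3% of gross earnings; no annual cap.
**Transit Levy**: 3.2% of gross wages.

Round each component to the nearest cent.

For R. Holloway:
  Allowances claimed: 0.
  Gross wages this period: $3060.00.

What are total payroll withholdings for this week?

$635.82

Wage Tax: taxable = $3060.00
  $143.00 + 16.7% × ($3060.00 − $1300.00) = $143.00 + 16.7% × $1760.00 = $436.92
Training Fund Levy: 3.3% × $3060.00 = $100.98
Transit Levy: 3.2% × $3060.00 = $97.92
Total: $436.92 + $100.98 + $97.92 = $635.82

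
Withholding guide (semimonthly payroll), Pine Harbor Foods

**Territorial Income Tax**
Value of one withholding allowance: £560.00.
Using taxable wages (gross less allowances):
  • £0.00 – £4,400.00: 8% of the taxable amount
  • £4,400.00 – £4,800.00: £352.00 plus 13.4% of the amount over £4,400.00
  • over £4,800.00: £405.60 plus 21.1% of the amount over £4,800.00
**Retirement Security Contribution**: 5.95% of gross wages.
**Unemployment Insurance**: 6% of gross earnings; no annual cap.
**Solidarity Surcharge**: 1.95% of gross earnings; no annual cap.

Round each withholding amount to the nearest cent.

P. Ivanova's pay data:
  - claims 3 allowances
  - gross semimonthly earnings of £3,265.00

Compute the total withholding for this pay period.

Territorial Income Tax: taxable = £3,265.00 − 3×£560.00 = £1,585.00
  8% × £1,585.00 = £126.80
Retirement Security Contribution: 5.95% × £3,265.00 = £194.27
Unemployment Insurance: 6% × £3,265.00 = £195.90
Solidarity Surcharge: 1.95% × £3,265.00 = £63.67
Total: £126.80 + £194.27 + £195.90 + £63.67 = £580.64

£580.64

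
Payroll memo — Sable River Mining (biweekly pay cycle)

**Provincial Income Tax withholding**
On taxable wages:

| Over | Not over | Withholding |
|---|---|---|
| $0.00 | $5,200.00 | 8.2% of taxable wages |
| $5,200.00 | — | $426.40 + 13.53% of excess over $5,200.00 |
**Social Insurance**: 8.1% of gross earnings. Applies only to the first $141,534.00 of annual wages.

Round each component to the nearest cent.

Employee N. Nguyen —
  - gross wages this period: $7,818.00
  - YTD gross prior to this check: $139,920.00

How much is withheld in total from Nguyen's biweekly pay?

Provincial Income Tax: taxable = $7,818.00
  $426.40 + 13.53% × ($7,818.00 − $5,200.00) = $426.40 + 13.53% × $2,618.00 = $780.62
Social Insurance: cap $141,534.00 − YTD $139,920.00 = $1,614.00 subject; 8.1% × $1,614.00 = $130.73
Total: $780.62 + $130.73 = $911.35

$911.35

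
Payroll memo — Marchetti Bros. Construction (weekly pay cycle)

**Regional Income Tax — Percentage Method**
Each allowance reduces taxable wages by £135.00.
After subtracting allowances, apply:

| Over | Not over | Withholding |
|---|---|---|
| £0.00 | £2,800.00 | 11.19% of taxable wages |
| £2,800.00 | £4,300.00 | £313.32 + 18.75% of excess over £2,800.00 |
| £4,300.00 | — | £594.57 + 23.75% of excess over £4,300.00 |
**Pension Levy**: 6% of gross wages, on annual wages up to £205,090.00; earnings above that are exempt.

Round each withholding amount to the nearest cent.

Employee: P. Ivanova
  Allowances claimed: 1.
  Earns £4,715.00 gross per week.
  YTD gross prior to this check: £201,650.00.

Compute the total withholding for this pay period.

£867.47

Regional Income Tax: taxable = £4,715.00 − 1×£135.00 = £4,580.00
  £594.57 + 23.75% × (£4,580.00 − £4,300.00) = £594.57 + 23.75% × £280.00 = £661.07
Pension Levy: cap £205,090.00 − YTD £201,650.00 = £3,440.00 subject; 6% × £3,440.00 = £206.40
Total: £661.07 + £206.40 = £867.47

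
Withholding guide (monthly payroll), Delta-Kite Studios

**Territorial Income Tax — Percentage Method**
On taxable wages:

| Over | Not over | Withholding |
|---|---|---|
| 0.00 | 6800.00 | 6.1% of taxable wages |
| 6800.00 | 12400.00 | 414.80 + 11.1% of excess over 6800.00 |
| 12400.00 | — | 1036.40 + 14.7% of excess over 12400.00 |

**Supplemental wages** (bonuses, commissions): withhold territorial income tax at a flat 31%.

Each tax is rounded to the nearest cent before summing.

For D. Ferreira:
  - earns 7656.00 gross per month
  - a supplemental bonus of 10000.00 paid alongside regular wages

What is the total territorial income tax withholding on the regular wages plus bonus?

3609.82

Territorial Income Tax: taxable = 7656.00
  414.80 + 11.1% × (7656.00 − 6800.00) = 414.80 + 11.1% × 856.00 = 509.82
Supplemental (31% flat on bonus): 31% × 10000.00 = 3100.00
Total territorial income tax: 509.82 + 3100.00 = 3609.82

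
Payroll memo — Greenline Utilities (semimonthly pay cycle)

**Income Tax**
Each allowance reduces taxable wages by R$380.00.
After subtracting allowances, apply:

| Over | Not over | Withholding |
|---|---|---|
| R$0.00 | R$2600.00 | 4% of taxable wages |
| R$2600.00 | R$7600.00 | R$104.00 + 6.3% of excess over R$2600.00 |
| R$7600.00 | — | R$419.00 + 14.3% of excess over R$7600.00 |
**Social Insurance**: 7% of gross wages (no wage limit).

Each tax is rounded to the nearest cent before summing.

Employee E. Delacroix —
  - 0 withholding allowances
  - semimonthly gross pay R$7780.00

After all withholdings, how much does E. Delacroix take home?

R$6790.66

Income Tax: taxable = R$7780.00
  R$419.00 + 14.3% × (R$7780.00 − R$7600.00) = R$419.00 + 14.3% × R$180.00 = R$444.74
Social Insurance: 7% × R$7780.00 = R$544.60
Total withheld: R$444.74 + R$544.60 = R$989.34
Net pay: R$7780.00 − R$989.34 = R$6790.66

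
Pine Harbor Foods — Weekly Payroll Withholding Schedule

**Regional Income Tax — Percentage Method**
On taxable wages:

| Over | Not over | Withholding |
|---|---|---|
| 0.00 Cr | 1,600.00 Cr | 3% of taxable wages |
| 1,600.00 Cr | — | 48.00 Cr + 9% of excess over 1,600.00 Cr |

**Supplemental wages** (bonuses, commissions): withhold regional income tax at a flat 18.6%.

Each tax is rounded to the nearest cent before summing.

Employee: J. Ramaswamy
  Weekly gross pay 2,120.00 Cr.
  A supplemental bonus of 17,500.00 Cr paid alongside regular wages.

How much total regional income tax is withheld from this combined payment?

Regional Income Tax: taxable = 2,120.00 Cr
  48.00 Cr + 9% × (2,120.00 Cr − 1,600.00 Cr) = 48.00 Cr + 9% × 520.00 Cr = 94.80 Cr
Supplemental (18.6% flat on bonus): 18.6% × 17,500.00 Cr = 3,255.00 Cr
Total regional income tax: 94.80 Cr + 3,255.00 Cr = 3,349.80 Cr

3,349.80 Cr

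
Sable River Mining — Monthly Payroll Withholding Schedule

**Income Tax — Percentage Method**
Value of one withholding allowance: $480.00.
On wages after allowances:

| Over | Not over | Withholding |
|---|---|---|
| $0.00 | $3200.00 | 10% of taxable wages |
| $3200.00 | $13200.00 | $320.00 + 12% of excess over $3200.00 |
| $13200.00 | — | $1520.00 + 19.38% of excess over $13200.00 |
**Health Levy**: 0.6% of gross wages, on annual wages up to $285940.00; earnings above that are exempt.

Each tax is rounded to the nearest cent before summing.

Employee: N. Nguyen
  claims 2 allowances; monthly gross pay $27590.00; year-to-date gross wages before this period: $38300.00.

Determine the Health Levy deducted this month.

Health Levy: 0.6% × $27590.00 = $165.54

$165.54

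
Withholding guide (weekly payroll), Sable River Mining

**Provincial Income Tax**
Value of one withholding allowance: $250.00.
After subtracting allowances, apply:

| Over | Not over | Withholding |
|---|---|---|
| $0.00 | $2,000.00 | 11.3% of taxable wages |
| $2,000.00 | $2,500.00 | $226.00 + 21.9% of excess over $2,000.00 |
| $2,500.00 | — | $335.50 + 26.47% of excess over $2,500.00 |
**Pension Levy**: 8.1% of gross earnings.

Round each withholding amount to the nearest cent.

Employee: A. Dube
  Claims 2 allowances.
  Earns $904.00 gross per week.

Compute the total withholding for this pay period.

Provincial Income Tax: taxable = $904.00 − 2×$250.00 = $404.00
  11.3% × $404.00 = $45.65
Pension Levy: 8.1% × $904.00 = $73.22
Total: $45.65 + $73.22 = $118.87

$118.87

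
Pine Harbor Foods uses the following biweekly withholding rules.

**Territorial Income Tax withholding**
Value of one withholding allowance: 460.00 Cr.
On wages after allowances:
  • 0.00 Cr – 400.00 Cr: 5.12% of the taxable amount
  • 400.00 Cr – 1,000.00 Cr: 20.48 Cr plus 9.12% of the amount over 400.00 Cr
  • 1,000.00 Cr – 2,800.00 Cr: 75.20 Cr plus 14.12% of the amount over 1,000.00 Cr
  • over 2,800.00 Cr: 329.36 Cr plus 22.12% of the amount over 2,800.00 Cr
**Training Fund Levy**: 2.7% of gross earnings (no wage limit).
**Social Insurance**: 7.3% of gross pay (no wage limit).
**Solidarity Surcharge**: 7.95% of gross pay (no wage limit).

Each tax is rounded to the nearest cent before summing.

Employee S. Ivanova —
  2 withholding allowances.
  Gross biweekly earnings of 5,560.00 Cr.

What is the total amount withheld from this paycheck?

1,734.39 Cr

Territorial Income Tax: taxable = 5,560.00 Cr − 2×460.00 Cr = 4,640.00 Cr
  329.36 Cr + 22.12% × (4,640.00 Cr − 2,800.00 Cr) = 329.36 Cr + 22.12% × 1,840.00 Cr = 736.37 Cr
Training Fund Levy: 2.7% × 5,560.00 Cr = 150.12 Cr
Social Insurance: 7.3% × 5,560.00 Cr = 405.88 Cr
Solidarity Surcharge: 7.95% × 5,560.00 Cr = 442.02 Cr
Total: 736.37 Cr + 150.12 Cr + 405.88 Cr + 442.02 Cr = 1,734.39 Cr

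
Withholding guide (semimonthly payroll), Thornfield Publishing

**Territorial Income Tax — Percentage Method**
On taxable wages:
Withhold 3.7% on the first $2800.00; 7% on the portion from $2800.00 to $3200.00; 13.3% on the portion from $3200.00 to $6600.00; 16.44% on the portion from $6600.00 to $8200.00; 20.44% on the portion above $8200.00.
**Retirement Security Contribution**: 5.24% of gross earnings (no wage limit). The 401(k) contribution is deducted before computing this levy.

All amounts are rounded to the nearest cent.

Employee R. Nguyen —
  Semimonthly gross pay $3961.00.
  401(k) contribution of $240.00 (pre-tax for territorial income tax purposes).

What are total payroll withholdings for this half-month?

$395.87

Territorial Income Tax: taxable = $3961.00 − $240.00 = $3721.00
  $131.60 + 13.3% × ($3721.00 − $3200.00) = $131.60 + 13.3% × $521.00 = $200.89
Retirement Security Contribution: 5.24% × $3721.00 = $194.98
Total: $200.89 + $194.98 = $395.87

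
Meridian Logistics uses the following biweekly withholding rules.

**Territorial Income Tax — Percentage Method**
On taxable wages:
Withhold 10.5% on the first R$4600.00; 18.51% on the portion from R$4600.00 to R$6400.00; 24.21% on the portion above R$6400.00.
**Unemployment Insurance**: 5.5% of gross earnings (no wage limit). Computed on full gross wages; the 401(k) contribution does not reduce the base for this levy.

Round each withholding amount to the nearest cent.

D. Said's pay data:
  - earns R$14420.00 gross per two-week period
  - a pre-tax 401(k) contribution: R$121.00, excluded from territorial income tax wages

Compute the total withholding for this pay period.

Territorial Income Tax: taxable = R$14420.00 − R$121.00 = R$14299.00
  R$816.18 + 24.21% × (R$14299.00 − R$6400.00) = R$816.18 + 24.21% × R$7899.00 = R$2728.53
Unemployment Insurance: 5.5% × R$14420.00 = R$793.10
Total: R$2728.53 + R$793.10 = R$3521.63

R$3521.63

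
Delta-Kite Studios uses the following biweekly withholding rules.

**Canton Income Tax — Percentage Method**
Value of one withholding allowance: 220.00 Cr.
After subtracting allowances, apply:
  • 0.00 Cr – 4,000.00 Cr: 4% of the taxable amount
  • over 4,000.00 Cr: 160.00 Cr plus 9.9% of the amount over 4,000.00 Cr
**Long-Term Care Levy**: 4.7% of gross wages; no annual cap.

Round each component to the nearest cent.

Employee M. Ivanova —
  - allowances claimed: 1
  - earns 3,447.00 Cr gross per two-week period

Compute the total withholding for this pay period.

291.09 Cr

Canton Income Tax: taxable = 3,447.00 Cr − 1×220.00 Cr = 3,227.00 Cr
  4% × 3,227.00 Cr = 129.08 Cr
Long-Term Care Levy: 4.7% × 3,447.00 Cr = 162.01 Cr
Total: 129.08 Cr + 162.01 Cr = 291.09 Cr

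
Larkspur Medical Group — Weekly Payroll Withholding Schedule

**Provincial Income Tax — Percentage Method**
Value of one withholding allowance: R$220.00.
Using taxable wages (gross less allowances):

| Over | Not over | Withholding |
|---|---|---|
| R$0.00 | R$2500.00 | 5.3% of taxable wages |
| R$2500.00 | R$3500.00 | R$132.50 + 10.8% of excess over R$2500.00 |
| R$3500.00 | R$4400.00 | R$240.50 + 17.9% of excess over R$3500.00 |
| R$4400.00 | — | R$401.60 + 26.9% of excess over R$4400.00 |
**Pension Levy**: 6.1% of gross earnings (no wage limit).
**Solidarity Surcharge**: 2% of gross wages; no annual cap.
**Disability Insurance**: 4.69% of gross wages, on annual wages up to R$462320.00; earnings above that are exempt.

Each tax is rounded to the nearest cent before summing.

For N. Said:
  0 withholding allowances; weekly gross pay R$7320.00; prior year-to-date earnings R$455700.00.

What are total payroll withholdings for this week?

Provincial Income Tax: taxable = R$7320.00
  R$401.60 + 26.9% × (R$7320.00 − R$4400.00) = R$401.60 + 26.9% × R$2920.00 = R$1187.08
Pension Levy: 6.1% × R$7320.00 = R$446.52
Solidarity Surcharge: 2% × R$7320.00 = R$146.40
Disability Insurance: cap R$462320.00 − YTD R$455700.00 = R$6620.00 subject; 4.69% × R$6620.00 = R$310.48
Total: R$1187.08 + R$446.52 + R$146.40 + R$310.48 = R$2090.48

R$2090.48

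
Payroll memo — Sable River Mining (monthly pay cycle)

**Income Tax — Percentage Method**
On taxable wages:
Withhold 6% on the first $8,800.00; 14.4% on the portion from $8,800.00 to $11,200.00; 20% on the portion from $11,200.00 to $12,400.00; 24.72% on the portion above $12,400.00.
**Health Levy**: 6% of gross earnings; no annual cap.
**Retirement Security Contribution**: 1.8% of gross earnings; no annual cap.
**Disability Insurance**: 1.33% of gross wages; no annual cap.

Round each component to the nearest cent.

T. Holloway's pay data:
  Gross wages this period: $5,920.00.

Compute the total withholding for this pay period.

Income Tax: taxable = $5,920.00
  6% × $5,920.00 = $355.20
Health Levy: 6% × $5,920.00 = $355.20
Retirement Security Contribution: 1.8% × $5,920.00 = $106.56
Disability Insurance: 1.33% × $5,920.00 = $78.74
Total: $355.20 + $355.20 + $106.56 + $78.74 = $895.70

$895.70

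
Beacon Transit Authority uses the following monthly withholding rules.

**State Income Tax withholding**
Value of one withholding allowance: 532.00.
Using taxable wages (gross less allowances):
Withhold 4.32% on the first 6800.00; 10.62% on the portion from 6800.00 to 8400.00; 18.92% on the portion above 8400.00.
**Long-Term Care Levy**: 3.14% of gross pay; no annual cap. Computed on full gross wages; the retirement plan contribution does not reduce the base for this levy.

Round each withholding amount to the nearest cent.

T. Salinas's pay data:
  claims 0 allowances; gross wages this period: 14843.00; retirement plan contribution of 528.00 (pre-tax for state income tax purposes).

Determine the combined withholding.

State Income Tax: taxable = 14843.00 − 528.00 = 14315.00
  463.68 + 18.92% × (14315.00 − 8400.00) = 463.68 + 18.92% × 5915.00 = 1582.80
Long-Term Care Levy: 3.14% × 14843.00 = 466.07
Total: 1582.80 + 466.07 = 2048.87

2048.87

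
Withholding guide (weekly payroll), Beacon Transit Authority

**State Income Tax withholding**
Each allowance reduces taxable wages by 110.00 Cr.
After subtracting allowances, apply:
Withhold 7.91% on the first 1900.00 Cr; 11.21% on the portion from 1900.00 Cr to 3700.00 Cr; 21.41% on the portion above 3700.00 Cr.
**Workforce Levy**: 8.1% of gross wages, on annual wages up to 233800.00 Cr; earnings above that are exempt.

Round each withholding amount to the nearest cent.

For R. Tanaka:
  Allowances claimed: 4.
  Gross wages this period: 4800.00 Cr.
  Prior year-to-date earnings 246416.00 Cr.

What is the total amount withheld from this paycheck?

493.38 Cr

State Income Tax: taxable = 4800.00 Cr − 4×110.00 Cr = 4360.00 Cr
  352.07 Cr + 21.41% × (4360.00 Cr − 3700.00 Cr) = 352.07 Cr + 21.41% × 660.00 Cr = 493.38 Cr
Workforce Levy: YTD 246416.00 Cr ≥ cap 233800.00 Cr → 0.00 Cr
Total: 493.38 Cr + 0.00 Cr = 493.38 Cr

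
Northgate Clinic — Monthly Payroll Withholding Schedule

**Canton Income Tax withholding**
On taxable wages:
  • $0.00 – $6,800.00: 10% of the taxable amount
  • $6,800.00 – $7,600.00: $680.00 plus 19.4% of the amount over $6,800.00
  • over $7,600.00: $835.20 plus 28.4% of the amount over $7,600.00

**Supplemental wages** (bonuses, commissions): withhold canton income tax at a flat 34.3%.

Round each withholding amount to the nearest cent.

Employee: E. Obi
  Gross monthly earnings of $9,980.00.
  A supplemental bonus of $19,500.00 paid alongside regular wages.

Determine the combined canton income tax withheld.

$8,199.62

Canton Income Tax: taxable = $9,980.00
  $835.20 + 28.4% × ($9,980.00 − $7,600.00) = $835.20 + 28.4% × $2,380.00 = $1,511.12
Supplemental (34.3% flat on bonus): 34.3% × $19,500.00 = $6,688.50
Total canton income tax: $1,511.12 + $6,688.50 = $8,199.62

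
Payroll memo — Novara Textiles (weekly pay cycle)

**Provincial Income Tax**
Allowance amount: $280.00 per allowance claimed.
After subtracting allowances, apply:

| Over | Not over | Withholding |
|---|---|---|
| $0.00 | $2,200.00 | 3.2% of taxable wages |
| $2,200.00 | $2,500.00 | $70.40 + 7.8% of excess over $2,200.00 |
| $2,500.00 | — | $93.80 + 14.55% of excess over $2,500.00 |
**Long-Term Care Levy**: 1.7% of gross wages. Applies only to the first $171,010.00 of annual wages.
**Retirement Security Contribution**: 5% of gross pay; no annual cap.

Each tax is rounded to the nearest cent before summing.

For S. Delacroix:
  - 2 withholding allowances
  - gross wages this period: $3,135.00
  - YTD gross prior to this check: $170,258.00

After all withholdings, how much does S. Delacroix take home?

$2,860.76

Provincial Income Tax: taxable = $3,135.00 − 2×$280.00 = $2,575.00
  $93.80 + 14.55% × ($2,575.00 − $2,500.00) = $93.80 + 14.55% × $75.00 = $104.71
Long-Term Care Levy: cap $171,010.00 − YTD $170,258.00 = $752.00 subject; 1.7% × $752.00 = $12.78
Retirement Security Contribution: 5% × $3,135.00 = $156.75
Total withheld: $104.71 + $12.78 + $156.75 = $274.24
Net pay: $3,135.00 − $274.24 = $2,860.76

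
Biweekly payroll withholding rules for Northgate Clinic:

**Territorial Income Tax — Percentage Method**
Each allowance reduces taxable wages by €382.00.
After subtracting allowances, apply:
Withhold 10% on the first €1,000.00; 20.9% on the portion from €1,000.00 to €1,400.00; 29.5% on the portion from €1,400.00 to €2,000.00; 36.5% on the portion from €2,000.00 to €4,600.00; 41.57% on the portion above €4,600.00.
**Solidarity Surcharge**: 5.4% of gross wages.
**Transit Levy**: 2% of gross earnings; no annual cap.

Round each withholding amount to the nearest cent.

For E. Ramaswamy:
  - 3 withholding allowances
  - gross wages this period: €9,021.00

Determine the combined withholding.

€3,338.57

Territorial Income Tax: taxable = €9,021.00 − 3×€382.00 = €7,875.00
  €1,309.60 + 41.57% × (€7,875.00 − €4,600.00) = €1,309.60 + 41.57% × €3,275.00 = €2,671.02
Solidarity Surcharge: 5.4% × €9,021.00 = €487.13
Transit Levy: 2% × €9,021.00 = €180.42
Total: €2,671.02 + €487.13 + €180.42 = €3,338.57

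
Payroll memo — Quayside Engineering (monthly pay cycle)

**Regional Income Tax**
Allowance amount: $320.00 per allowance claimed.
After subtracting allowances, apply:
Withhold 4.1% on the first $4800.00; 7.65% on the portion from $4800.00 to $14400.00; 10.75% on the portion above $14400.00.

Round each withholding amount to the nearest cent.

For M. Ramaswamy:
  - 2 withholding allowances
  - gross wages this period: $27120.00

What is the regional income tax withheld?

Regional Income Tax: taxable = $27120.00 − 2×$320.00 = $26480.00
  $931.20 + 10.75% × ($26480.00 − $14400.00) = $931.20 + 10.75% × $12080.00 = $2229.80

$2229.80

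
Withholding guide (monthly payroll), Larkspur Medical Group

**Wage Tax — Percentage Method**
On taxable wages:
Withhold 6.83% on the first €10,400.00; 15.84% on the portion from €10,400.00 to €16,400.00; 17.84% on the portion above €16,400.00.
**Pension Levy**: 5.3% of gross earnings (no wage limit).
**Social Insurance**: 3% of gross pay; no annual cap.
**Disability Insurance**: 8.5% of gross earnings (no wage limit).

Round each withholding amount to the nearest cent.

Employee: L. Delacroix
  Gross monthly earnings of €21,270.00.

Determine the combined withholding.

Wage Tax: taxable = €21,270.00
  €1,660.72 + 17.84% × (€21,270.00 − €16,400.00) = €1,660.72 + 17.84% × €4,870.00 = €2,529.53
Pension Levy: 5.3% × €21,270.00 = €1,127.31
Social Insurance: 3% × €21,270.00 = €638.10
Disability Insurance: 8.5% × €21,270.00 = €1,807.95
Total: €2,529.53 + €1,127.31 + €638.10 + €1,807.95 = €6,102.89

€6,102.89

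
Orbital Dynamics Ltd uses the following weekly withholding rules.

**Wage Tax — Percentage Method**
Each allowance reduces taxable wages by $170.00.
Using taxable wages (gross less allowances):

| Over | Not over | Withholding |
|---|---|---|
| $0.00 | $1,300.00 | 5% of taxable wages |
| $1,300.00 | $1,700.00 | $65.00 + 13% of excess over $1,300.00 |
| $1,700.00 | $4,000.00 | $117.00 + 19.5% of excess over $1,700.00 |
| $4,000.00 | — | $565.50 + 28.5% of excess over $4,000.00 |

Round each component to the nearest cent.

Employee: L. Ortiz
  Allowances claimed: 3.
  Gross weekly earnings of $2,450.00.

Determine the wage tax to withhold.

$163.80

Wage Tax: taxable = $2,450.00 − 3×$170.00 = $1,940.00
  $117.00 + 19.5% × ($1,940.00 − $1,700.00) = $117.00 + 19.5% × $240.00 = $163.80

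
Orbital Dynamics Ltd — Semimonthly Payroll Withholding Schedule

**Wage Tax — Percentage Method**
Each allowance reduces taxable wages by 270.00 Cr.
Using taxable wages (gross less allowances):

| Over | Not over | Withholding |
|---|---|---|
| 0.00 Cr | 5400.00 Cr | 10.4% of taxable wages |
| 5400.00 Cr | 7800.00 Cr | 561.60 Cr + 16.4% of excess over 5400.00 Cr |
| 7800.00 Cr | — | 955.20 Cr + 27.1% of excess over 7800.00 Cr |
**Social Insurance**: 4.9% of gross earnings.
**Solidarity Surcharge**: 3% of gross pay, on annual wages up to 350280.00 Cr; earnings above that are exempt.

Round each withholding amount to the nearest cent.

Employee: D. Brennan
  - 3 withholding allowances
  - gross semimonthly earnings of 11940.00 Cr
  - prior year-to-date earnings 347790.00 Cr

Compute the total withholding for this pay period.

2517.39 Cr

Wage Tax: taxable = 11940.00 Cr − 3×270.00 Cr = 11130.00 Cr
  955.20 Cr + 27.1% × (11130.00 Cr − 7800.00 Cr) = 955.20 Cr + 27.1% × 3330.00 Cr = 1857.63 Cr
Social Insurance: 4.9% × 11940.00 Cr = 585.06 Cr
Solidarity Surcharge: cap 350280.00 Cr − YTD 347790.00 Cr = 2490.00 Cr subject; 3% × 2490.00 Cr = 74.70 Cr
Total: 1857.63 Cr + 585.06 Cr + 74.70 Cr = 2517.39 Cr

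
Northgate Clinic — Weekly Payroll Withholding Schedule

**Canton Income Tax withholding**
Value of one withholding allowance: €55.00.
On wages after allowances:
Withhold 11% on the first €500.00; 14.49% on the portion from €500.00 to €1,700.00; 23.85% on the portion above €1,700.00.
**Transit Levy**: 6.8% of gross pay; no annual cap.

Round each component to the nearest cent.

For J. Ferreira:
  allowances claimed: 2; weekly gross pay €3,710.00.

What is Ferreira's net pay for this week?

€2,775.69

Canton Income Tax: taxable = €3,710.00 − 2×€55.00 = €3,600.00
  €228.88 + 23.85% × (€3,600.00 − €1,700.00) = €228.88 + 23.85% × €1,900.00 = €682.03
Transit Levy: 6.8% × €3,710.00 = €252.28
Total withheld: €682.03 + €252.28 = €934.31
Net pay: €3,710.00 − €934.31 = €2,775.69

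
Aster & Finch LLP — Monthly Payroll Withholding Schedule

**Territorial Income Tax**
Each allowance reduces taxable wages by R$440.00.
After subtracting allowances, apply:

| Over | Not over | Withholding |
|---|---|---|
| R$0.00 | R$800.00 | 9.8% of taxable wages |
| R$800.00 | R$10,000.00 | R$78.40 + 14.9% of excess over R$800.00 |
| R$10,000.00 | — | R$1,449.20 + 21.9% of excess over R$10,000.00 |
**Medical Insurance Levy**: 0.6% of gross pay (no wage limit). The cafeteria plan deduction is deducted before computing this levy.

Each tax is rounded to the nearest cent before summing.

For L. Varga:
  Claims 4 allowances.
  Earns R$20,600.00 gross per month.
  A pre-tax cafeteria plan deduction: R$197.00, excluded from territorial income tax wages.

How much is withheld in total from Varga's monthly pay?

Territorial Income Tax: taxable = R$20,600.00 − R$197.00 − 4×R$440.00 = R$18,643.00
  R$1,449.20 + 21.9% × (R$18,643.00 − R$10,000.00) = R$1,449.20 + 21.9% × R$8,643.00 = R$3,342.02
Medical Insurance Levy: 0.6% × R$20,403.00 = R$122.42
Total: R$3,342.02 + R$122.42 = R$3,464.44

R$3,464.44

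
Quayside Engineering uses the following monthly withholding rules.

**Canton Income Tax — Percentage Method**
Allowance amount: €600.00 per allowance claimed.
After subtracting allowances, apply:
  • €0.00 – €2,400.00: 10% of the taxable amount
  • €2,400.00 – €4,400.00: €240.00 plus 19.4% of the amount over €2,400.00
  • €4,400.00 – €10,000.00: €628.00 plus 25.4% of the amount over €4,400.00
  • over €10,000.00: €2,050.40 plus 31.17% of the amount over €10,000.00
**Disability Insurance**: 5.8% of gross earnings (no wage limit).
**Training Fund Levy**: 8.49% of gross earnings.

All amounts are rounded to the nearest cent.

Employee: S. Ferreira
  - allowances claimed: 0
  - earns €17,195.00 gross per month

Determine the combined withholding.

Canton Income Tax: taxable = €17,195.00
  €2,050.40 + 31.17% × (€17,195.00 − €10,000.00) = €2,050.40 + 31.17% × €7,195.00 = €4,293.08
Disability Insurance: 5.8% × €17,195.00 = €997.31
Training Fund Levy: 8.49% × €17,195.00 = €1,459.86
Total: €4,293.08 + €997.31 + €1,459.86 = €6,750.25

€6,750.25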